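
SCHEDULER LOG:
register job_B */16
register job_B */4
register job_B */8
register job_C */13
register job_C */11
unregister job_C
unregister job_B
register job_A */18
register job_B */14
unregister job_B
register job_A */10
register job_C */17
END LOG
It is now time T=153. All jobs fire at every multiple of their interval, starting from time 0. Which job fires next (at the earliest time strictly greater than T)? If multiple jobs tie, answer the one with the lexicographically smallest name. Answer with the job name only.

Answer: job_A

Derivation:
Op 1: register job_B */16 -> active={job_B:*/16}
Op 2: register job_B */4 -> active={job_B:*/4}
Op 3: register job_B */8 -> active={job_B:*/8}
Op 4: register job_C */13 -> active={job_B:*/8, job_C:*/13}
Op 5: register job_C */11 -> active={job_B:*/8, job_C:*/11}
Op 6: unregister job_C -> active={job_B:*/8}
Op 7: unregister job_B -> active={}
Op 8: register job_A */18 -> active={job_A:*/18}
Op 9: register job_B */14 -> active={job_A:*/18, job_B:*/14}
Op 10: unregister job_B -> active={job_A:*/18}
Op 11: register job_A */10 -> active={job_A:*/10}
Op 12: register job_C */17 -> active={job_A:*/10, job_C:*/17}
  job_A: interval 10, next fire after T=153 is 160
  job_C: interval 17, next fire after T=153 is 170
Earliest = 160, winner (lex tiebreak) = job_A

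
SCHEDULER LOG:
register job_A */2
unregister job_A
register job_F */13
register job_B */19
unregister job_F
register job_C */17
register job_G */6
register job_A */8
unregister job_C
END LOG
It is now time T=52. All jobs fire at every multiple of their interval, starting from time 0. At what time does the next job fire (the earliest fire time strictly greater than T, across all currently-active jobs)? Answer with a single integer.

Op 1: register job_A */2 -> active={job_A:*/2}
Op 2: unregister job_A -> active={}
Op 3: register job_F */13 -> active={job_F:*/13}
Op 4: register job_B */19 -> active={job_B:*/19, job_F:*/13}
Op 5: unregister job_F -> active={job_B:*/19}
Op 6: register job_C */17 -> active={job_B:*/19, job_C:*/17}
Op 7: register job_G */6 -> active={job_B:*/19, job_C:*/17, job_G:*/6}
Op 8: register job_A */8 -> active={job_A:*/8, job_B:*/19, job_C:*/17, job_G:*/6}
Op 9: unregister job_C -> active={job_A:*/8, job_B:*/19, job_G:*/6}
  job_A: interval 8, next fire after T=52 is 56
  job_B: interval 19, next fire after T=52 is 57
  job_G: interval 6, next fire after T=52 is 54
Earliest fire time = 54 (job job_G)

Answer: 54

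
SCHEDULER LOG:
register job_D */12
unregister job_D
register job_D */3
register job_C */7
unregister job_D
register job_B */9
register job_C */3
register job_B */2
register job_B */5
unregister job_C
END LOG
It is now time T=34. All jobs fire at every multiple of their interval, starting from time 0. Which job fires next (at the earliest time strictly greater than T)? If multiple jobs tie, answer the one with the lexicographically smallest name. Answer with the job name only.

Answer: job_B

Derivation:
Op 1: register job_D */12 -> active={job_D:*/12}
Op 2: unregister job_D -> active={}
Op 3: register job_D */3 -> active={job_D:*/3}
Op 4: register job_C */7 -> active={job_C:*/7, job_D:*/3}
Op 5: unregister job_D -> active={job_C:*/7}
Op 6: register job_B */9 -> active={job_B:*/9, job_C:*/7}
Op 7: register job_C */3 -> active={job_B:*/9, job_C:*/3}
Op 8: register job_B */2 -> active={job_B:*/2, job_C:*/3}
Op 9: register job_B */5 -> active={job_B:*/5, job_C:*/3}
Op 10: unregister job_C -> active={job_B:*/5}
  job_B: interval 5, next fire after T=34 is 35
Earliest = 35, winner (lex tiebreak) = job_B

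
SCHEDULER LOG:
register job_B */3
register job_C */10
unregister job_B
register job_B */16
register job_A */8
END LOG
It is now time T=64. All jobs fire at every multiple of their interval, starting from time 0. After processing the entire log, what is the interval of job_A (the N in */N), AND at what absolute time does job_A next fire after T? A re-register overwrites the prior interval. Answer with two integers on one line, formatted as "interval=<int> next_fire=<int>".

Answer: interval=8 next_fire=72

Derivation:
Op 1: register job_B */3 -> active={job_B:*/3}
Op 2: register job_C */10 -> active={job_B:*/3, job_C:*/10}
Op 3: unregister job_B -> active={job_C:*/10}
Op 4: register job_B */16 -> active={job_B:*/16, job_C:*/10}
Op 5: register job_A */8 -> active={job_A:*/8, job_B:*/16, job_C:*/10}
Final interval of job_A = 8
Next fire of job_A after T=64: (64//8+1)*8 = 72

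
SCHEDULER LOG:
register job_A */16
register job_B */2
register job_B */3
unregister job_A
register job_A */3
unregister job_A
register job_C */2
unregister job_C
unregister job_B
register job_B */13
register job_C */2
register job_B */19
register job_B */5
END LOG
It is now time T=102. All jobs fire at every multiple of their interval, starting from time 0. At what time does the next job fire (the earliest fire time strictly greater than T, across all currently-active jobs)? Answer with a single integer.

Op 1: register job_A */16 -> active={job_A:*/16}
Op 2: register job_B */2 -> active={job_A:*/16, job_B:*/2}
Op 3: register job_B */3 -> active={job_A:*/16, job_B:*/3}
Op 4: unregister job_A -> active={job_B:*/3}
Op 5: register job_A */3 -> active={job_A:*/3, job_B:*/3}
Op 6: unregister job_A -> active={job_B:*/3}
Op 7: register job_C */2 -> active={job_B:*/3, job_C:*/2}
Op 8: unregister job_C -> active={job_B:*/3}
Op 9: unregister job_B -> active={}
Op 10: register job_B */13 -> active={job_B:*/13}
Op 11: register job_C */2 -> active={job_B:*/13, job_C:*/2}
Op 12: register job_B */19 -> active={job_B:*/19, job_C:*/2}
Op 13: register job_B */5 -> active={job_B:*/5, job_C:*/2}
  job_B: interval 5, next fire after T=102 is 105
  job_C: interval 2, next fire after T=102 is 104
Earliest fire time = 104 (job job_C)

Answer: 104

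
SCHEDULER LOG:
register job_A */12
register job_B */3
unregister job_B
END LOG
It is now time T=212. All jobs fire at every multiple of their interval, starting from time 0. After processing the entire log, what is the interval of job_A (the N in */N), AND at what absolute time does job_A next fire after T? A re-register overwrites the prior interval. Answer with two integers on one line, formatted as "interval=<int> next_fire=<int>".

Answer: interval=12 next_fire=216

Derivation:
Op 1: register job_A */12 -> active={job_A:*/12}
Op 2: register job_B */3 -> active={job_A:*/12, job_B:*/3}
Op 3: unregister job_B -> active={job_A:*/12}
Final interval of job_A = 12
Next fire of job_A after T=212: (212//12+1)*12 = 216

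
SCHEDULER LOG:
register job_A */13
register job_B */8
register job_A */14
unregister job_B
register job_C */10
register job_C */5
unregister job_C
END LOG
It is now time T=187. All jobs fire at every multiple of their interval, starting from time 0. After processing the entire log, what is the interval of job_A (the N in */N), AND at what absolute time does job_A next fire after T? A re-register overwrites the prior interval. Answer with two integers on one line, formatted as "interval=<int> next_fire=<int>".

Op 1: register job_A */13 -> active={job_A:*/13}
Op 2: register job_B */8 -> active={job_A:*/13, job_B:*/8}
Op 3: register job_A */14 -> active={job_A:*/14, job_B:*/8}
Op 4: unregister job_B -> active={job_A:*/14}
Op 5: register job_C */10 -> active={job_A:*/14, job_C:*/10}
Op 6: register job_C */5 -> active={job_A:*/14, job_C:*/5}
Op 7: unregister job_C -> active={job_A:*/14}
Final interval of job_A = 14
Next fire of job_A after T=187: (187//14+1)*14 = 196

Answer: interval=14 next_fire=196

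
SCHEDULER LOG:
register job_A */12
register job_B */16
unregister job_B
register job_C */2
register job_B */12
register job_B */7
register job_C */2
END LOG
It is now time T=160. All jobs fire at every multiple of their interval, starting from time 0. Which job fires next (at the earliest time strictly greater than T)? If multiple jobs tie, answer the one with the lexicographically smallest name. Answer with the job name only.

Op 1: register job_A */12 -> active={job_A:*/12}
Op 2: register job_B */16 -> active={job_A:*/12, job_B:*/16}
Op 3: unregister job_B -> active={job_A:*/12}
Op 4: register job_C */2 -> active={job_A:*/12, job_C:*/2}
Op 5: register job_B */12 -> active={job_A:*/12, job_B:*/12, job_C:*/2}
Op 6: register job_B */7 -> active={job_A:*/12, job_B:*/7, job_C:*/2}
Op 7: register job_C */2 -> active={job_A:*/12, job_B:*/7, job_C:*/2}
  job_A: interval 12, next fire after T=160 is 168
  job_B: interval 7, next fire after T=160 is 161
  job_C: interval 2, next fire after T=160 is 162
Earliest = 161, winner (lex tiebreak) = job_B

Answer: job_B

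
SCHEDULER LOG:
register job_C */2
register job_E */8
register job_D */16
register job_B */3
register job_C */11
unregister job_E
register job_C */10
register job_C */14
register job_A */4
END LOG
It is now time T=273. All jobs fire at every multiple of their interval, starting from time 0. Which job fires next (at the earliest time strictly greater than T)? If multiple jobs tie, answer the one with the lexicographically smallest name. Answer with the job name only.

Answer: job_A

Derivation:
Op 1: register job_C */2 -> active={job_C:*/2}
Op 2: register job_E */8 -> active={job_C:*/2, job_E:*/8}
Op 3: register job_D */16 -> active={job_C:*/2, job_D:*/16, job_E:*/8}
Op 4: register job_B */3 -> active={job_B:*/3, job_C:*/2, job_D:*/16, job_E:*/8}
Op 5: register job_C */11 -> active={job_B:*/3, job_C:*/11, job_D:*/16, job_E:*/8}
Op 6: unregister job_E -> active={job_B:*/3, job_C:*/11, job_D:*/16}
Op 7: register job_C */10 -> active={job_B:*/3, job_C:*/10, job_D:*/16}
Op 8: register job_C */14 -> active={job_B:*/3, job_C:*/14, job_D:*/16}
Op 9: register job_A */4 -> active={job_A:*/4, job_B:*/3, job_C:*/14, job_D:*/16}
  job_A: interval 4, next fire after T=273 is 276
  job_B: interval 3, next fire after T=273 is 276
  job_C: interval 14, next fire after T=273 is 280
  job_D: interval 16, next fire after T=273 is 288
Earliest = 276, winner (lex tiebreak) = job_A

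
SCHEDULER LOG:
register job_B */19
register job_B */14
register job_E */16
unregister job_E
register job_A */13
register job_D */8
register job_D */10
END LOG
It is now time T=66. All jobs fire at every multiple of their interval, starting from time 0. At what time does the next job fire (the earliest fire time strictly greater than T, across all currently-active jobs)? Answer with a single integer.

Op 1: register job_B */19 -> active={job_B:*/19}
Op 2: register job_B */14 -> active={job_B:*/14}
Op 3: register job_E */16 -> active={job_B:*/14, job_E:*/16}
Op 4: unregister job_E -> active={job_B:*/14}
Op 5: register job_A */13 -> active={job_A:*/13, job_B:*/14}
Op 6: register job_D */8 -> active={job_A:*/13, job_B:*/14, job_D:*/8}
Op 7: register job_D */10 -> active={job_A:*/13, job_B:*/14, job_D:*/10}
  job_A: interval 13, next fire after T=66 is 78
  job_B: interval 14, next fire after T=66 is 70
  job_D: interval 10, next fire after T=66 is 70
Earliest fire time = 70 (job job_B)

Answer: 70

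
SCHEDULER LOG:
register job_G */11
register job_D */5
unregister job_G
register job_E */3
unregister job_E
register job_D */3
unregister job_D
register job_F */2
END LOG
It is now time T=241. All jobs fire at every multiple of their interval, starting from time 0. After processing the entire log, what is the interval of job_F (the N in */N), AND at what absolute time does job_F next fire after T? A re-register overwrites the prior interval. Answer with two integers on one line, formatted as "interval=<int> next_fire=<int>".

Op 1: register job_G */11 -> active={job_G:*/11}
Op 2: register job_D */5 -> active={job_D:*/5, job_G:*/11}
Op 3: unregister job_G -> active={job_D:*/5}
Op 4: register job_E */3 -> active={job_D:*/5, job_E:*/3}
Op 5: unregister job_E -> active={job_D:*/5}
Op 6: register job_D */3 -> active={job_D:*/3}
Op 7: unregister job_D -> active={}
Op 8: register job_F */2 -> active={job_F:*/2}
Final interval of job_F = 2
Next fire of job_F after T=241: (241//2+1)*2 = 242

Answer: interval=2 next_fire=242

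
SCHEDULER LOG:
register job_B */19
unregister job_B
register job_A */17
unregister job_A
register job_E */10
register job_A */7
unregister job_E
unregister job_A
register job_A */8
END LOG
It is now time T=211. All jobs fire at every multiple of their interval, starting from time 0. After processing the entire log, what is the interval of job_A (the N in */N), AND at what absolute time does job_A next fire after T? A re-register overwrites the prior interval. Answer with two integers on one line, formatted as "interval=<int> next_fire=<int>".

Answer: interval=8 next_fire=216

Derivation:
Op 1: register job_B */19 -> active={job_B:*/19}
Op 2: unregister job_B -> active={}
Op 3: register job_A */17 -> active={job_A:*/17}
Op 4: unregister job_A -> active={}
Op 5: register job_E */10 -> active={job_E:*/10}
Op 6: register job_A */7 -> active={job_A:*/7, job_E:*/10}
Op 7: unregister job_E -> active={job_A:*/7}
Op 8: unregister job_A -> active={}
Op 9: register job_A */8 -> active={job_A:*/8}
Final interval of job_A = 8
Next fire of job_A after T=211: (211//8+1)*8 = 216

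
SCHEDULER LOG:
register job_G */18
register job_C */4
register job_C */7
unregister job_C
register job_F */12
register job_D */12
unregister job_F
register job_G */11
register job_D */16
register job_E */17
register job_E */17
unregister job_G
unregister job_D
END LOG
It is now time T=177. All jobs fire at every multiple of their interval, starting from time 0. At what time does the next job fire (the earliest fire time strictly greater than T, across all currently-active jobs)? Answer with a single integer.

Answer: 187

Derivation:
Op 1: register job_G */18 -> active={job_G:*/18}
Op 2: register job_C */4 -> active={job_C:*/4, job_G:*/18}
Op 3: register job_C */7 -> active={job_C:*/7, job_G:*/18}
Op 4: unregister job_C -> active={job_G:*/18}
Op 5: register job_F */12 -> active={job_F:*/12, job_G:*/18}
Op 6: register job_D */12 -> active={job_D:*/12, job_F:*/12, job_G:*/18}
Op 7: unregister job_F -> active={job_D:*/12, job_G:*/18}
Op 8: register job_G */11 -> active={job_D:*/12, job_G:*/11}
Op 9: register job_D */16 -> active={job_D:*/16, job_G:*/11}
Op 10: register job_E */17 -> active={job_D:*/16, job_E:*/17, job_G:*/11}
Op 11: register job_E */17 -> active={job_D:*/16, job_E:*/17, job_G:*/11}
Op 12: unregister job_G -> active={job_D:*/16, job_E:*/17}
Op 13: unregister job_D -> active={job_E:*/17}
  job_E: interval 17, next fire after T=177 is 187
Earliest fire time = 187 (job job_E)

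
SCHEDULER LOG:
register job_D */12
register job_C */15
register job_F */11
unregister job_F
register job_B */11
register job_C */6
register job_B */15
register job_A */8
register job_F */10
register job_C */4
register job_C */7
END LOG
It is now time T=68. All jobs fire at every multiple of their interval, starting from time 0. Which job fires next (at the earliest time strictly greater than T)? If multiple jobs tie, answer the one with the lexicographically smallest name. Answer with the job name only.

Op 1: register job_D */12 -> active={job_D:*/12}
Op 2: register job_C */15 -> active={job_C:*/15, job_D:*/12}
Op 3: register job_F */11 -> active={job_C:*/15, job_D:*/12, job_F:*/11}
Op 4: unregister job_F -> active={job_C:*/15, job_D:*/12}
Op 5: register job_B */11 -> active={job_B:*/11, job_C:*/15, job_D:*/12}
Op 6: register job_C */6 -> active={job_B:*/11, job_C:*/6, job_D:*/12}
Op 7: register job_B */15 -> active={job_B:*/15, job_C:*/6, job_D:*/12}
Op 8: register job_A */8 -> active={job_A:*/8, job_B:*/15, job_C:*/6, job_D:*/12}
Op 9: register job_F */10 -> active={job_A:*/8, job_B:*/15, job_C:*/6, job_D:*/12, job_F:*/10}
Op 10: register job_C */4 -> active={job_A:*/8, job_B:*/15, job_C:*/4, job_D:*/12, job_F:*/10}
Op 11: register job_C */7 -> active={job_A:*/8, job_B:*/15, job_C:*/7, job_D:*/12, job_F:*/10}
  job_A: interval 8, next fire after T=68 is 72
  job_B: interval 15, next fire after T=68 is 75
  job_C: interval 7, next fire after T=68 is 70
  job_D: interval 12, next fire after T=68 is 72
  job_F: interval 10, next fire after T=68 is 70
Earliest = 70, winner (lex tiebreak) = job_C

Answer: job_C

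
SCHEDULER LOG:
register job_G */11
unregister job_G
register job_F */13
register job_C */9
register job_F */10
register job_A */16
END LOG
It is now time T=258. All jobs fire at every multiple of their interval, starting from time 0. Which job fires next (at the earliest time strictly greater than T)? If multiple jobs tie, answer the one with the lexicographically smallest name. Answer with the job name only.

Answer: job_F

Derivation:
Op 1: register job_G */11 -> active={job_G:*/11}
Op 2: unregister job_G -> active={}
Op 3: register job_F */13 -> active={job_F:*/13}
Op 4: register job_C */9 -> active={job_C:*/9, job_F:*/13}
Op 5: register job_F */10 -> active={job_C:*/9, job_F:*/10}
Op 6: register job_A */16 -> active={job_A:*/16, job_C:*/9, job_F:*/10}
  job_A: interval 16, next fire after T=258 is 272
  job_C: interval 9, next fire after T=258 is 261
  job_F: interval 10, next fire after T=258 is 260
Earliest = 260, winner (lex tiebreak) = job_F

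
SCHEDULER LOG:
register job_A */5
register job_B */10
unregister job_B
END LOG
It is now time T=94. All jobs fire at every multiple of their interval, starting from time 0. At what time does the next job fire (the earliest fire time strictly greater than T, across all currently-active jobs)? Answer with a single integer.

Op 1: register job_A */5 -> active={job_A:*/5}
Op 2: register job_B */10 -> active={job_A:*/5, job_B:*/10}
Op 3: unregister job_B -> active={job_A:*/5}
  job_A: interval 5, next fire after T=94 is 95
Earliest fire time = 95 (job job_A)

Answer: 95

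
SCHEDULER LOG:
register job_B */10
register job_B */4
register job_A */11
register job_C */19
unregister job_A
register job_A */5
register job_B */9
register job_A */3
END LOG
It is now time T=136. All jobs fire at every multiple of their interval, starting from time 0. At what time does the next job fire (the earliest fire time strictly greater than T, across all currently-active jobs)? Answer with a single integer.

Op 1: register job_B */10 -> active={job_B:*/10}
Op 2: register job_B */4 -> active={job_B:*/4}
Op 3: register job_A */11 -> active={job_A:*/11, job_B:*/4}
Op 4: register job_C */19 -> active={job_A:*/11, job_B:*/4, job_C:*/19}
Op 5: unregister job_A -> active={job_B:*/4, job_C:*/19}
Op 6: register job_A */5 -> active={job_A:*/5, job_B:*/4, job_C:*/19}
Op 7: register job_B */9 -> active={job_A:*/5, job_B:*/9, job_C:*/19}
Op 8: register job_A */3 -> active={job_A:*/3, job_B:*/9, job_C:*/19}
  job_A: interval 3, next fire after T=136 is 138
  job_B: interval 9, next fire after T=136 is 144
  job_C: interval 19, next fire after T=136 is 152
Earliest fire time = 138 (job job_A)

Answer: 138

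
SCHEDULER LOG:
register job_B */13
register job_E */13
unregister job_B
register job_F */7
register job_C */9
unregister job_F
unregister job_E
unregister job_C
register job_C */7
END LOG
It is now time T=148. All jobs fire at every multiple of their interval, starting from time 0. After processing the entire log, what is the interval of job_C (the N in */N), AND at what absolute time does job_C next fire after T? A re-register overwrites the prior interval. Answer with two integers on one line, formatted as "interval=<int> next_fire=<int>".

Answer: interval=7 next_fire=154

Derivation:
Op 1: register job_B */13 -> active={job_B:*/13}
Op 2: register job_E */13 -> active={job_B:*/13, job_E:*/13}
Op 3: unregister job_B -> active={job_E:*/13}
Op 4: register job_F */7 -> active={job_E:*/13, job_F:*/7}
Op 5: register job_C */9 -> active={job_C:*/9, job_E:*/13, job_F:*/7}
Op 6: unregister job_F -> active={job_C:*/9, job_E:*/13}
Op 7: unregister job_E -> active={job_C:*/9}
Op 8: unregister job_C -> active={}
Op 9: register job_C */7 -> active={job_C:*/7}
Final interval of job_C = 7
Next fire of job_C after T=148: (148//7+1)*7 = 154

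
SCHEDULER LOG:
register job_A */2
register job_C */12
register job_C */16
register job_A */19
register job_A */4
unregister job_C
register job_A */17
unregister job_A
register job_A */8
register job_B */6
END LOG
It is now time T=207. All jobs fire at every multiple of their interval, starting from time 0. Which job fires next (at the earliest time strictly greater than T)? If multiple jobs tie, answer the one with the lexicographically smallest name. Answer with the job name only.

Op 1: register job_A */2 -> active={job_A:*/2}
Op 2: register job_C */12 -> active={job_A:*/2, job_C:*/12}
Op 3: register job_C */16 -> active={job_A:*/2, job_C:*/16}
Op 4: register job_A */19 -> active={job_A:*/19, job_C:*/16}
Op 5: register job_A */4 -> active={job_A:*/4, job_C:*/16}
Op 6: unregister job_C -> active={job_A:*/4}
Op 7: register job_A */17 -> active={job_A:*/17}
Op 8: unregister job_A -> active={}
Op 9: register job_A */8 -> active={job_A:*/8}
Op 10: register job_B */6 -> active={job_A:*/8, job_B:*/6}
  job_A: interval 8, next fire after T=207 is 208
  job_B: interval 6, next fire after T=207 is 210
Earliest = 208, winner (lex tiebreak) = job_A

Answer: job_A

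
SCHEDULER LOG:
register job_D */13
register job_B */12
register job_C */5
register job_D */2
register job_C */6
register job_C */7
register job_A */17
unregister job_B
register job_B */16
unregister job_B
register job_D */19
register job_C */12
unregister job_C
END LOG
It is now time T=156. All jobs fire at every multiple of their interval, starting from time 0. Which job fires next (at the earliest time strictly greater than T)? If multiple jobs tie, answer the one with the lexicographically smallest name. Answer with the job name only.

Op 1: register job_D */13 -> active={job_D:*/13}
Op 2: register job_B */12 -> active={job_B:*/12, job_D:*/13}
Op 3: register job_C */5 -> active={job_B:*/12, job_C:*/5, job_D:*/13}
Op 4: register job_D */2 -> active={job_B:*/12, job_C:*/5, job_D:*/2}
Op 5: register job_C */6 -> active={job_B:*/12, job_C:*/6, job_D:*/2}
Op 6: register job_C */7 -> active={job_B:*/12, job_C:*/7, job_D:*/2}
Op 7: register job_A */17 -> active={job_A:*/17, job_B:*/12, job_C:*/7, job_D:*/2}
Op 8: unregister job_B -> active={job_A:*/17, job_C:*/7, job_D:*/2}
Op 9: register job_B */16 -> active={job_A:*/17, job_B:*/16, job_C:*/7, job_D:*/2}
Op 10: unregister job_B -> active={job_A:*/17, job_C:*/7, job_D:*/2}
Op 11: register job_D */19 -> active={job_A:*/17, job_C:*/7, job_D:*/19}
Op 12: register job_C */12 -> active={job_A:*/17, job_C:*/12, job_D:*/19}
Op 13: unregister job_C -> active={job_A:*/17, job_D:*/19}
  job_A: interval 17, next fire after T=156 is 170
  job_D: interval 19, next fire after T=156 is 171
Earliest = 170, winner (lex tiebreak) = job_A

Answer: job_A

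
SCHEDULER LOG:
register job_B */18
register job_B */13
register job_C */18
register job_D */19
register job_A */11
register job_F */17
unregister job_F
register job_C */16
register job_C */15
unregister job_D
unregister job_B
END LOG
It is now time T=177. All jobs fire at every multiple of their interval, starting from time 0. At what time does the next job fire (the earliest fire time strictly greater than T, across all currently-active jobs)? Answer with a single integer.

Answer: 180

Derivation:
Op 1: register job_B */18 -> active={job_B:*/18}
Op 2: register job_B */13 -> active={job_B:*/13}
Op 3: register job_C */18 -> active={job_B:*/13, job_C:*/18}
Op 4: register job_D */19 -> active={job_B:*/13, job_C:*/18, job_D:*/19}
Op 5: register job_A */11 -> active={job_A:*/11, job_B:*/13, job_C:*/18, job_D:*/19}
Op 6: register job_F */17 -> active={job_A:*/11, job_B:*/13, job_C:*/18, job_D:*/19, job_F:*/17}
Op 7: unregister job_F -> active={job_A:*/11, job_B:*/13, job_C:*/18, job_D:*/19}
Op 8: register job_C */16 -> active={job_A:*/11, job_B:*/13, job_C:*/16, job_D:*/19}
Op 9: register job_C */15 -> active={job_A:*/11, job_B:*/13, job_C:*/15, job_D:*/19}
Op 10: unregister job_D -> active={job_A:*/11, job_B:*/13, job_C:*/15}
Op 11: unregister job_B -> active={job_A:*/11, job_C:*/15}
  job_A: interval 11, next fire after T=177 is 187
  job_C: interval 15, next fire after T=177 is 180
Earliest fire time = 180 (job job_C)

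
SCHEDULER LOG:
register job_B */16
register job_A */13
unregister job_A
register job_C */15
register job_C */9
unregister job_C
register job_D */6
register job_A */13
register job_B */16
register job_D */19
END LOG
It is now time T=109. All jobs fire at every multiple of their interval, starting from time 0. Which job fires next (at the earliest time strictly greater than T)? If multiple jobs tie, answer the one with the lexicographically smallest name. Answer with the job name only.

Answer: job_B

Derivation:
Op 1: register job_B */16 -> active={job_B:*/16}
Op 2: register job_A */13 -> active={job_A:*/13, job_B:*/16}
Op 3: unregister job_A -> active={job_B:*/16}
Op 4: register job_C */15 -> active={job_B:*/16, job_C:*/15}
Op 5: register job_C */9 -> active={job_B:*/16, job_C:*/9}
Op 6: unregister job_C -> active={job_B:*/16}
Op 7: register job_D */6 -> active={job_B:*/16, job_D:*/6}
Op 8: register job_A */13 -> active={job_A:*/13, job_B:*/16, job_D:*/6}
Op 9: register job_B */16 -> active={job_A:*/13, job_B:*/16, job_D:*/6}
Op 10: register job_D */19 -> active={job_A:*/13, job_B:*/16, job_D:*/19}
  job_A: interval 13, next fire after T=109 is 117
  job_B: interval 16, next fire after T=109 is 112
  job_D: interval 19, next fire after T=109 is 114
Earliest = 112, winner (lex tiebreak) = job_B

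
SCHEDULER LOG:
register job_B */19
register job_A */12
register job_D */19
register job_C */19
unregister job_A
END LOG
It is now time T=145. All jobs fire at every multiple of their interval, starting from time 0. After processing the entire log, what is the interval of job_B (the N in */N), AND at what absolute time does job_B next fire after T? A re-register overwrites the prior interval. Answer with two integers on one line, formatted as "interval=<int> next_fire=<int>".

Answer: interval=19 next_fire=152

Derivation:
Op 1: register job_B */19 -> active={job_B:*/19}
Op 2: register job_A */12 -> active={job_A:*/12, job_B:*/19}
Op 3: register job_D */19 -> active={job_A:*/12, job_B:*/19, job_D:*/19}
Op 4: register job_C */19 -> active={job_A:*/12, job_B:*/19, job_C:*/19, job_D:*/19}
Op 5: unregister job_A -> active={job_B:*/19, job_C:*/19, job_D:*/19}
Final interval of job_B = 19
Next fire of job_B after T=145: (145//19+1)*19 = 152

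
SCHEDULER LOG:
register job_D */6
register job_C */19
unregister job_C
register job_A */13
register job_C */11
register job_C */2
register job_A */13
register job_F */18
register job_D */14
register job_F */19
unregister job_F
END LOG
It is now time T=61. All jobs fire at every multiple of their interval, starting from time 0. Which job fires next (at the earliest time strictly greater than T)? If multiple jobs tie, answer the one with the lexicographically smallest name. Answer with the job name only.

Op 1: register job_D */6 -> active={job_D:*/6}
Op 2: register job_C */19 -> active={job_C:*/19, job_D:*/6}
Op 3: unregister job_C -> active={job_D:*/6}
Op 4: register job_A */13 -> active={job_A:*/13, job_D:*/6}
Op 5: register job_C */11 -> active={job_A:*/13, job_C:*/11, job_D:*/6}
Op 6: register job_C */2 -> active={job_A:*/13, job_C:*/2, job_D:*/6}
Op 7: register job_A */13 -> active={job_A:*/13, job_C:*/2, job_D:*/6}
Op 8: register job_F */18 -> active={job_A:*/13, job_C:*/2, job_D:*/6, job_F:*/18}
Op 9: register job_D */14 -> active={job_A:*/13, job_C:*/2, job_D:*/14, job_F:*/18}
Op 10: register job_F */19 -> active={job_A:*/13, job_C:*/2, job_D:*/14, job_F:*/19}
Op 11: unregister job_F -> active={job_A:*/13, job_C:*/2, job_D:*/14}
  job_A: interval 13, next fire after T=61 is 65
  job_C: interval 2, next fire after T=61 is 62
  job_D: interval 14, next fire after T=61 is 70
Earliest = 62, winner (lex tiebreak) = job_C

Answer: job_C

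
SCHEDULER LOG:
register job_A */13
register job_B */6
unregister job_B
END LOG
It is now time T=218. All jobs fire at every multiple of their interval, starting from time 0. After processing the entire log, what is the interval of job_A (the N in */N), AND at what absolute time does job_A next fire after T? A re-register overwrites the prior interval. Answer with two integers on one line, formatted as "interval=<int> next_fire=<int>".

Op 1: register job_A */13 -> active={job_A:*/13}
Op 2: register job_B */6 -> active={job_A:*/13, job_B:*/6}
Op 3: unregister job_B -> active={job_A:*/13}
Final interval of job_A = 13
Next fire of job_A after T=218: (218//13+1)*13 = 221

Answer: interval=13 next_fire=221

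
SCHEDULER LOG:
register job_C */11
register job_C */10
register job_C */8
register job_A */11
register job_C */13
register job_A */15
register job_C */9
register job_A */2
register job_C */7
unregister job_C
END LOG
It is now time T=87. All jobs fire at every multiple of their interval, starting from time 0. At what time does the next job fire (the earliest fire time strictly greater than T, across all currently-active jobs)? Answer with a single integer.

Answer: 88

Derivation:
Op 1: register job_C */11 -> active={job_C:*/11}
Op 2: register job_C */10 -> active={job_C:*/10}
Op 3: register job_C */8 -> active={job_C:*/8}
Op 4: register job_A */11 -> active={job_A:*/11, job_C:*/8}
Op 5: register job_C */13 -> active={job_A:*/11, job_C:*/13}
Op 6: register job_A */15 -> active={job_A:*/15, job_C:*/13}
Op 7: register job_C */9 -> active={job_A:*/15, job_C:*/9}
Op 8: register job_A */2 -> active={job_A:*/2, job_C:*/9}
Op 9: register job_C */7 -> active={job_A:*/2, job_C:*/7}
Op 10: unregister job_C -> active={job_A:*/2}
  job_A: interval 2, next fire after T=87 is 88
Earliest fire time = 88 (job job_A)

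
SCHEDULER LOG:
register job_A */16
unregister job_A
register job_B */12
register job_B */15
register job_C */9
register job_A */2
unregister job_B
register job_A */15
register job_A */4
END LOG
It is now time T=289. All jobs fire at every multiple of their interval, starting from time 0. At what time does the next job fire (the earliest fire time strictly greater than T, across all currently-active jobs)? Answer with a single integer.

Answer: 292

Derivation:
Op 1: register job_A */16 -> active={job_A:*/16}
Op 2: unregister job_A -> active={}
Op 3: register job_B */12 -> active={job_B:*/12}
Op 4: register job_B */15 -> active={job_B:*/15}
Op 5: register job_C */9 -> active={job_B:*/15, job_C:*/9}
Op 6: register job_A */2 -> active={job_A:*/2, job_B:*/15, job_C:*/9}
Op 7: unregister job_B -> active={job_A:*/2, job_C:*/9}
Op 8: register job_A */15 -> active={job_A:*/15, job_C:*/9}
Op 9: register job_A */4 -> active={job_A:*/4, job_C:*/9}
  job_A: interval 4, next fire after T=289 is 292
  job_C: interval 9, next fire after T=289 is 297
Earliest fire time = 292 (job job_A)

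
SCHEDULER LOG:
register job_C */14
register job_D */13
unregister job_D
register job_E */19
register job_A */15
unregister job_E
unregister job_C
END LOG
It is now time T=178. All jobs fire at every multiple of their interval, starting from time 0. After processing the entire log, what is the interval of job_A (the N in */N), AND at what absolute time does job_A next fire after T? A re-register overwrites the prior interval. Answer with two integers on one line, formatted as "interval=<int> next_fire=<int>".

Op 1: register job_C */14 -> active={job_C:*/14}
Op 2: register job_D */13 -> active={job_C:*/14, job_D:*/13}
Op 3: unregister job_D -> active={job_C:*/14}
Op 4: register job_E */19 -> active={job_C:*/14, job_E:*/19}
Op 5: register job_A */15 -> active={job_A:*/15, job_C:*/14, job_E:*/19}
Op 6: unregister job_E -> active={job_A:*/15, job_C:*/14}
Op 7: unregister job_C -> active={job_A:*/15}
Final interval of job_A = 15
Next fire of job_A after T=178: (178//15+1)*15 = 180

Answer: interval=15 next_fire=180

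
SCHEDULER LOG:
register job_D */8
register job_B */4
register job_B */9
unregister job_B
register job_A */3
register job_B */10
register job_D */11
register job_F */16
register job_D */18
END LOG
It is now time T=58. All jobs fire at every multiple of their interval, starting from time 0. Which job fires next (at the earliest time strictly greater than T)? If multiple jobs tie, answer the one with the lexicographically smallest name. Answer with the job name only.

Op 1: register job_D */8 -> active={job_D:*/8}
Op 2: register job_B */4 -> active={job_B:*/4, job_D:*/8}
Op 3: register job_B */9 -> active={job_B:*/9, job_D:*/8}
Op 4: unregister job_B -> active={job_D:*/8}
Op 5: register job_A */3 -> active={job_A:*/3, job_D:*/8}
Op 6: register job_B */10 -> active={job_A:*/3, job_B:*/10, job_D:*/8}
Op 7: register job_D */11 -> active={job_A:*/3, job_B:*/10, job_D:*/11}
Op 8: register job_F */16 -> active={job_A:*/3, job_B:*/10, job_D:*/11, job_F:*/16}
Op 9: register job_D */18 -> active={job_A:*/3, job_B:*/10, job_D:*/18, job_F:*/16}
  job_A: interval 3, next fire after T=58 is 60
  job_B: interval 10, next fire after T=58 is 60
  job_D: interval 18, next fire after T=58 is 72
  job_F: interval 16, next fire after T=58 is 64
Earliest = 60, winner (lex tiebreak) = job_A

Answer: job_A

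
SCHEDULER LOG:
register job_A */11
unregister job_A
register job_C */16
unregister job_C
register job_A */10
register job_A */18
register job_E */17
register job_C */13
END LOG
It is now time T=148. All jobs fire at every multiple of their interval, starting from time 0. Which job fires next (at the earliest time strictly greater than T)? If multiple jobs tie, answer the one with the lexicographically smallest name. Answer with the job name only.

Op 1: register job_A */11 -> active={job_A:*/11}
Op 2: unregister job_A -> active={}
Op 3: register job_C */16 -> active={job_C:*/16}
Op 4: unregister job_C -> active={}
Op 5: register job_A */10 -> active={job_A:*/10}
Op 6: register job_A */18 -> active={job_A:*/18}
Op 7: register job_E */17 -> active={job_A:*/18, job_E:*/17}
Op 8: register job_C */13 -> active={job_A:*/18, job_C:*/13, job_E:*/17}
  job_A: interval 18, next fire after T=148 is 162
  job_C: interval 13, next fire after T=148 is 156
  job_E: interval 17, next fire after T=148 is 153
Earliest = 153, winner (lex tiebreak) = job_E

Answer: job_E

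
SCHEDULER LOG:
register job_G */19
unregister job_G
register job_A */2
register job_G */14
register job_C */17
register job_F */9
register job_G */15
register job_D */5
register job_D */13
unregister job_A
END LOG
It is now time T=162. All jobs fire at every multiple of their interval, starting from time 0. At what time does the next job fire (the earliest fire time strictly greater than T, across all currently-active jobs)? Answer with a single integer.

Answer: 165

Derivation:
Op 1: register job_G */19 -> active={job_G:*/19}
Op 2: unregister job_G -> active={}
Op 3: register job_A */2 -> active={job_A:*/2}
Op 4: register job_G */14 -> active={job_A:*/2, job_G:*/14}
Op 5: register job_C */17 -> active={job_A:*/2, job_C:*/17, job_G:*/14}
Op 6: register job_F */9 -> active={job_A:*/2, job_C:*/17, job_F:*/9, job_G:*/14}
Op 7: register job_G */15 -> active={job_A:*/2, job_C:*/17, job_F:*/9, job_G:*/15}
Op 8: register job_D */5 -> active={job_A:*/2, job_C:*/17, job_D:*/5, job_F:*/9, job_G:*/15}
Op 9: register job_D */13 -> active={job_A:*/2, job_C:*/17, job_D:*/13, job_F:*/9, job_G:*/15}
Op 10: unregister job_A -> active={job_C:*/17, job_D:*/13, job_F:*/9, job_G:*/15}
  job_C: interval 17, next fire after T=162 is 170
  job_D: interval 13, next fire after T=162 is 169
  job_F: interval 9, next fire after T=162 is 171
  job_G: interval 15, next fire after T=162 is 165
Earliest fire time = 165 (job job_G)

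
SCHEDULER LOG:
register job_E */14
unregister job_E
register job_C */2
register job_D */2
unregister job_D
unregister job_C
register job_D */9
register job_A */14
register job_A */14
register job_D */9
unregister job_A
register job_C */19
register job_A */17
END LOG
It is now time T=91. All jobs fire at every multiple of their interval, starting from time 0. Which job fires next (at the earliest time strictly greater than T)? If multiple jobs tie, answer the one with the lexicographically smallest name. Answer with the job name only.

Answer: job_C

Derivation:
Op 1: register job_E */14 -> active={job_E:*/14}
Op 2: unregister job_E -> active={}
Op 3: register job_C */2 -> active={job_C:*/2}
Op 4: register job_D */2 -> active={job_C:*/2, job_D:*/2}
Op 5: unregister job_D -> active={job_C:*/2}
Op 6: unregister job_C -> active={}
Op 7: register job_D */9 -> active={job_D:*/9}
Op 8: register job_A */14 -> active={job_A:*/14, job_D:*/9}
Op 9: register job_A */14 -> active={job_A:*/14, job_D:*/9}
Op 10: register job_D */9 -> active={job_A:*/14, job_D:*/9}
Op 11: unregister job_A -> active={job_D:*/9}
Op 12: register job_C */19 -> active={job_C:*/19, job_D:*/9}
Op 13: register job_A */17 -> active={job_A:*/17, job_C:*/19, job_D:*/9}
  job_A: interval 17, next fire after T=91 is 102
  job_C: interval 19, next fire after T=91 is 95
  job_D: interval 9, next fire after T=91 is 99
Earliest = 95, winner (lex tiebreak) = job_C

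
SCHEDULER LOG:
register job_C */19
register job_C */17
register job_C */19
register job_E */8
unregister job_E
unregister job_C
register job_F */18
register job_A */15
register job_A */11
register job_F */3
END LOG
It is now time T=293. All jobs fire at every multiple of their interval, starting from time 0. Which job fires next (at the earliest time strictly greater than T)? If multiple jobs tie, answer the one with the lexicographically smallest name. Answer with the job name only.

Op 1: register job_C */19 -> active={job_C:*/19}
Op 2: register job_C */17 -> active={job_C:*/17}
Op 3: register job_C */19 -> active={job_C:*/19}
Op 4: register job_E */8 -> active={job_C:*/19, job_E:*/8}
Op 5: unregister job_E -> active={job_C:*/19}
Op 6: unregister job_C -> active={}
Op 7: register job_F */18 -> active={job_F:*/18}
Op 8: register job_A */15 -> active={job_A:*/15, job_F:*/18}
Op 9: register job_A */11 -> active={job_A:*/11, job_F:*/18}
Op 10: register job_F */3 -> active={job_A:*/11, job_F:*/3}
  job_A: interval 11, next fire after T=293 is 297
  job_F: interval 3, next fire after T=293 is 294
Earliest = 294, winner (lex tiebreak) = job_F

Answer: job_F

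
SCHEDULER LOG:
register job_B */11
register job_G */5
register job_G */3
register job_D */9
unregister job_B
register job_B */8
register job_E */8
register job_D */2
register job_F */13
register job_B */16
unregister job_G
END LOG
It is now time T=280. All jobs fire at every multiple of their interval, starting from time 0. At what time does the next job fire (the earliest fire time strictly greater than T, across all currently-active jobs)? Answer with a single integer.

Op 1: register job_B */11 -> active={job_B:*/11}
Op 2: register job_G */5 -> active={job_B:*/11, job_G:*/5}
Op 3: register job_G */3 -> active={job_B:*/11, job_G:*/3}
Op 4: register job_D */9 -> active={job_B:*/11, job_D:*/9, job_G:*/3}
Op 5: unregister job_B -> active={job_D:*/9, job_G:*/3}
Op 6: register job_B */8 -> active={job_B:*/8, job_D:*/9, job_G:*/3}
Op 7: register job_E */8 -> active={job_B:*/8, job_D:*/9, job_E:*/8, job_G:*/3}
Op 8: register job_D */2 -> active={job_B:*/8, job_D:*/2, job_E:*/8, job_G:*/3}
Op 9: register job_F */13 -> active={job_B:*/8, job_D:*/2, job_E:*/8, job_F:*/13, job_G:*/3}
Op 10: register job_B */16 -> active={job_B:*/16, job_D:*/2, job_E:*/8, job_F:*/13, job_G:*/3}
Op 11: unregister job_G -> active={job_B:*/16, job_D:*/2, job_E:*/8, job_F:*/13}
  job_B: interval 16, next fire after T=280 is 288
  job_D: interval 2, next fire after T=280 is 282
  job_E: interval 8, next fire after T=280 is 288
  job_F: interval 13, next fire after T=280 is 286
Earliest fire time = 282 (job job_D)

Answer: 282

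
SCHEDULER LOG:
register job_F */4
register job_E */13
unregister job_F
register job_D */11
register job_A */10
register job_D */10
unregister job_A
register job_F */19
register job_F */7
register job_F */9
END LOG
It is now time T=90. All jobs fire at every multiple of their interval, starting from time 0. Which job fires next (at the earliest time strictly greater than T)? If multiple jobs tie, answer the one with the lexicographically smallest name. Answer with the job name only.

Answer: job_E

Derivation:
Op 1: register job_F */4 -> active={job_F:*/4}
Op 2: register job_E */13 -> active={job_E:*/13, job_F:*/4}
Op 3: unregister job_F -> active={job_E:*/13}
Op 4: register job_D */11 -> active={job_D:*/11, job_E:*/13}
Op 5: register job_A */10 -> active={job_A:*/10, job_D:*/11, job_E:*/13}
Op 6: register job_D */10 -> active={job_A:*/10, job_D:*/10, job_E:*/13}
Op 7: unregister job_A -> active={job_D:*/10, job_E:*/13}
Op 8: register job_F */19 -> active={job_D:*/10, job_E:*/13, job_F:*/19}
Op 9: register job_F */7 -> active={job_D:*/10, job_E:*/13, job_F:*/7}
Op 10: register job_F */9 -> active={job_D:*/10, job_E:*/13, job_F:*/9}
  job_D: interval 10, next fire after T=90 is 100
  job_E: interval 13, next fire after T=90 is 91
  job_F: interval 9, next fire after T=90 is 99
Earliest = 91, winner (lex tiebreak) = job_E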